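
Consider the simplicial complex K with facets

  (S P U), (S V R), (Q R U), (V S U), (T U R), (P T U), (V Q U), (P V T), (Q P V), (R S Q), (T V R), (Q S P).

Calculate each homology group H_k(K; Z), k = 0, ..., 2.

Take the total order P < Q < R < S < T < U < V on the vertex set. Then K (dimension 2) consists of the simplices:

  0-simplices (7): P, Q, R, S, T, U, V
  1-simplices (18): PQ, PS, PT, PU, PV, QR, QS, QU, QV, RS, RT, RU, RV, SU, SV, TU, TV, UV
  2-simplices (12): PQS, PQV, PSU, PTU, PTV, QRS, QRU, QUV, RSV, RTU, RTV, SUV

giving chain groups C_0 ≅ Z^7, C_1 ≅ Z^18, C_2 ≅ Z^12.

The boundary map ∂_1: C_1 → C_0 maps an edge to its endpoints' difference, ∂[p,q] = q − p. For instance
  ∂QV = V − Q.
The resulting 7×18 matrix has rank 6, and its Smith normal form has invariant factors (1,1,1,1,1,1).

Boundary ∂_2: C_2 → C_1 maps a triangle to the signed sum of its edges. For instance
  ∂QUV = UV − QV + QU,
  ∂PSU = SU − PU + PS.
The 18×12 boundary matrix has rank 12 and Smith normal form diag(1,1,1,1,1,1,1,1,1,1,1,2).

Reading off H_k = ker ∂_k / im ∂_{k+1}:

  H_0: rank C_0 − rank ∂_1 = 7 − 6 = 1, and the invariant factors of ∂_1 are all 1, so H_0 ≅ Z.
  H_1: rank ker ∂_1 − rank ∂_2 = (18 − 6) − 12 = 0, and ∂_2 has invariant factor 2 > 1, so H_1 ≅ Z/2.
  H_2: rank ker ∂_2 − rank ∂_3 = (12 − 12) − 0 = 0, and there is no ∂_3, so H_2 ≅ 0.

H_0 = Z,  H_1 = Z/2,  H_2 = 0.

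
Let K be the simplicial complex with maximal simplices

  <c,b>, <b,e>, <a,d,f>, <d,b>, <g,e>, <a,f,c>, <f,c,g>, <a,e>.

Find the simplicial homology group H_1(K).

H_1 ≅ Z^3.

We work with the vertex ordering a < b < c < d < e < f < g. The simplices of K, each written with vertices in increasing order, are:

  0-simplices (7): a, b, c, d, e, f, g
  1-simplices (12): ac, ad, ae, af, bc, bd, be, cf, cg, df, eg, fg
  2-simplices (3): acf, adf, cfg

so the chain groups are C_0 ≅ Z^7, C_1 ≅ Z^12, C_2 ≅ Z^3.

∂_1: C_1 → C_0 maps an edge to its endpoints' difference, ∂[p,q] = q − p.
The resulting 7×12 matrix has rank 6, and its Smith normal form has invariant factors (1,1,1,1,1,1).

Boundary ∂_2: C_2 → C_1 sends each 2-simplex [p,q,r] to [q,r] − [p,r] + [p,q]. For instance
  ∂cfg = fg − cg + cf,
  ∂adf = df − af + ad.
The resulting 12×3 matrix has rank 3, and its Smith normal form has invariant factors (1,1,1).

Now H_k = ker ∂_k / im ∂_{k+1}, so:

  H_1: rank ker ∂_1 − rank ∂_2 = (12 − 6) − 3 = 3, and the invariant factors of ∂_2 are all 1, so H_1 = Z^3.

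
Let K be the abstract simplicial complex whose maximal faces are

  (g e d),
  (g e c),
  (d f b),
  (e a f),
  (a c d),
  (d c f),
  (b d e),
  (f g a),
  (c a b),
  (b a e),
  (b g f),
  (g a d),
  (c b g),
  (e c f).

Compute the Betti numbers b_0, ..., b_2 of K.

Order the vertices as a < b < c < d < e < f < g. Listing each simplex with vertices in this order, K has dimension 2 with simplices:

  0-simplices (7): a, b, c, d, e, f, g
  1-simplices (21): ab, ac, ad, ae, af, ag, bc, bd, be, bf, bg, cd, ce, cf, cg, de, df, dg, ef, eg, fg
  2-simplices (14): abc, abe, acd, adg, aef, afg, bcg, bde, bdf, bfg, cdf, cef, ceg, deg

giving chain groups C_0 ≅ Z^7, C_1 ≅ Z^21, C_2 ≅ Z^14.

Boundary ∂_1: C_1 → C_0 sends each edge [p,q] (with p < q) to q − p. For instance
  ∂fg = g − f.
This gives a 7×21 integer matrix of rank 6; reducing to Smith normal form yields diagonal entries (1,1,1,1,1,1).

The boundary map ∂_2: C_2 → C_1 maps a triangle to the signed sum of its edges. For instance
  ∂bdf = df − bf + bd,
  ∂bcg = cg − bg + bc.
This gives a 21×14 integer matrix of rank 13; reducing to Smith normal form yields diagonal entries (1,1,1,1,1,1,1,1,1,1,1,1,1).

From H_k ≅ ker(∂_k) / im(∂_{k+1}) we obtain:

  H_0: rank C_0 − rank ∂_1 = 7 − 6 = 1, and the invariant factors of ∂_1 are all 1, so H_0 ≅ Z.
  H_1: rank ker ∂_1 − rank ∂_2 = (21 − 6) − 13 = 2, and the invariant factors of ∂_2 are all 1, so H_1 ≅ Z^2.
  H_2: rank ker ∂_2 − rank ∂_3 = (14 − 13) − 0 = 1, and there is no ∂_3, so H_2 ≅ Z.

As a check, the Euler characteristic is 7 − 21 + 14 = 0, which agrees with 1 − 2 + 1 = 0.

Hence the Betti numbers are b_0 = 1, b_1 = 2, b_2 = 1.

b_0 = 1, b_1 = 2, b_2 = 1.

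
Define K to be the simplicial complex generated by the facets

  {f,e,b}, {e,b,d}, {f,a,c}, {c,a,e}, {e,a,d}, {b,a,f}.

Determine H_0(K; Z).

H_0 = Z.

Take the total order a < b < c < d < e < f on the vertex set. Then K (dimension 2) consists of the simplices:

  0-simplices (6): a, b, c, d, e, f
  1-simplices (12): ab, ac, ad, ae, af, bd, be, bf, ce, cf, de, ef
  2-simplices (6): abf, ace, acf, ade, bde, bef

giving chain groups C_0 ≅ Z^6, C_1 ≅ Z^12, C_2 ≅ Z^6.

Boundary ∂_1: C_1 → C_0 sends each edge [p,q] (with p < q) to q − p. For instance
  ∂bd = d − b.
As a 6×12 matrix over Z this has rank 5, with invariant factors (1,1,1,1,1).

The boundary map ∂_2: C_2 → C_1 maps a triangle to the signed sum of its edges. For instance
  ∂ade = de − ae + ad,
  ∂acf = cf − af + ac.
The resulting 12×6 matrix has rank 6, and its Smith normal form has invariant factors (1,1,1,1,1,1).

Now H_k = ker ∂_k / im ∂_{k+1}, so:

  H_0: rank C_0 − rank ∂_1 = 6 − 5 = 1, and the invariant factors of ∂_1 are all 1, so H_0 = Z.

(K is a triangulation of the cylinder S^1 x I.)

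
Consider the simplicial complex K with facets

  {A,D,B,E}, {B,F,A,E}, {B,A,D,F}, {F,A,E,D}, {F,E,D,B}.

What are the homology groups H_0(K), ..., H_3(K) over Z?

Take the total order A < B < D < E < F on the vertex set. Then K (dimension 3) consists of the simplices:

  0-simplices (5): A, B, D, E, F
  1-simplices (10): AB, AD, AE, AF, BD, BE, BF, DE, DF, EF
  2-simplices (10): ABD, ABE, ABF, ADE, ADF, AEF, BDE, BDF, BEF, DEF
  3-simplices (5): ABDE, ABDF, ABEF, ADEF, BDEF

Hence C_0 ≅ Z^5, C_1 ≅ Z^10, C_2 ≅ Z^10, C_3 ≅ Z^5.

The boundary map ∂_1: C_1 → C_0 is given by ∂[p,q] = [q] − [p]. For instance
  ∂AB = B − A.
The resulting 5×10 matrix has rank 4, and its Smith normal form has invariant factors (1,1,1,1).

The boundary map ∂_2: C_2 → C_1 acts by ∂[p,q,r] = [q,r] − [p,r] + [p,q]. For instance
  ∂ABF = BF − AF + AB,
  ∂ADF = DF − AF + AD.
The resulting 10×10 matrix has rank 6, and its Smith normal form has invariant factors (1,1,1,1,1,1).

∂_3: C_3 → C_2 sends each 3-simplex σ to the alternating sum Σ_i (−1)^i (σ with its i-th vertex removed). For instance
  ∂ABDF = BDF − ADF + ABF − ABD,
  ∂BDEF = DEF − BEF + BDF − BDE.
As a 10×5 matrix over Z this has rank 4, with invariant factors (1,1,1,1).

Computing H_k = (kernel of ∂_k) / (image of ∂_{k+1}):

  H_0: rank C_0 − rank ∂_1 = 5 − 4 = 1, and the invariant factors of ∂_1 are all 1, so H_0 = Z.
  H_1: rank ker ∂_1 − rank ∂_2 = (10 − 4) − 6 = 0, and the invariant factors of ∂_2 are all 1, so H_1 = 0.
  H_2: rank ker ∂_2 − rank ∂_3 = (10 − 6) − 4 = 0, and the invariant factors of ∂_3 are all 1, so H_2 = 0.
  H_3: rank ker ∂_3 − rank ∂_4 = (5 − 4) − 0 = 1, and there is no ∂_4, so H_3 = Z.

H_0 ≅ Z,  H_1 = 0,  H_2 = 0,  H_3 ≅ Z.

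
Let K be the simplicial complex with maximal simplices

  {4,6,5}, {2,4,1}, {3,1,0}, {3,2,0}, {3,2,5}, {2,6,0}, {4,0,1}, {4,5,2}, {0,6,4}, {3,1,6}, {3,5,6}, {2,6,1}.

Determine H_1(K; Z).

H_1 = Z/2Z.

Fix the vertex order 0 < 1 < 2 < 3 < 4 < 5 < 6 and write every simplex with vertices in increasing order. Then dim K = 2 and the simplices of K are:

  0-simplices (7): [0], [1], [2], [3], [4], [5], [6]
  1-simplices (18): [0,1], [0,2], [0,3], [0,4], [0,6], [1,2], [1,3], [1,4], [1,6], [2,3], [2,4], [2,5], [2,6], [3,5], [3,6], [4,5], [4,6], [5,6]
  2-simplices (12): [0,1,3], [0,1,4], [0,2,3], [0,2,6], [0,4,6], [1,2,4], [1,2,6], [1,3,6], [2,3,5], [2,4,5], [3,5,6], [4,5,6]

so the chain groups are C_0 ≅ Z^7, C_1 ≅ Z^18, C_2 ≅ Z^12.

Boundary ∂_1: C_1 → C_0 sends each edge [p,q] (with p < q) to q − p. For instance
  ∂[2,5] = [5] − [2].
The 7×18 boundary matrix has rank 6 and Smith normal form diag(1,1,1,1,1,1).

Boundary ∂_2: C_2 → C_1 acts by ∂[p,q,r] = [q,r] − [p,r] + [p,q]. For instance
  ∂[1,3,6] = [3,6] − [1,6] + [1,3],
  ∂[2,4,5] = [4,5] − [2,5] + [2,4].
The resulting 18×12 matrix has rank 12, and its Smith normal form has invariant factors (1,1,1,1,1,1,1,1,1,1,1,2).

Reading off H_k = ker ∂_k / im ∂_{k+1}:

  H_1: rank ker ∂_1 − rank ∂_2 = (18 − 6) − 12 = 0, and ∂_2 has invariant factor 2 > 1, so H_1 = Z/2Z.

(K is a triangulation of the real projective plane RP^2.)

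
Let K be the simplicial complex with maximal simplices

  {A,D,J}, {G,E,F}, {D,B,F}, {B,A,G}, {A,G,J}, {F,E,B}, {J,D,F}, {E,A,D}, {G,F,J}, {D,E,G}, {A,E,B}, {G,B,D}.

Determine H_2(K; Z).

K has 7 vertices, 18 edges, 12 triangles.
rank ∂_2 = 12, rank ∂_3 = 0 ⇒ b_2 = 12 − 12 − 0 = 0. So H_2 = 0.

H_2 = 0.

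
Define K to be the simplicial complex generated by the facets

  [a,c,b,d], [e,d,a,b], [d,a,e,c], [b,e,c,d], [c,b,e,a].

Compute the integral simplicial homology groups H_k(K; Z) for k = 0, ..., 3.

H_0 ≅ Z,  H_1 = 0,  H_2 = 0,  H_3 ≅ Z.

Order the vertices as a < b < c < d < e. Listing each simplex with vertices in this order, K has dimension 3 with simplices:

  0-simplices (5): a, b, c, d, e
  1-simplices (10): ab, ac, ad, ae, bc, bd, be, cd, ce, de
  2-simplices (10): abc, abd, abe, acd, ace, ade, bcd, bce, bde, cde
  3-simplices (5): abcd, abce, abde, acde, bcde

giving chain groups C_0 ≅ Z^5, C_1 ≅ Z^10, C_2 ≅ Z^10, C_3 ≅ Z^5.

The boundary map ∂_1: C_1 → C_0 maps an edge to its endpoints' difference, ∂[p,q] = q − p. For instance
  ∂ab = b − a.
This gives a 5×10 integer matrix of rank 4; reducing to Smith normal form yields diagonal entries (1,1,1,1).

∂_2: C_2 → C_1 maps a triangle to the signed sum of its edges. For instance
  ∂ade = de − ae + ad,
  ∂bce = ce − be + bc.
The resulting 10×10 matrix has rank 6, and its Smith normal form has invariant factors (1,1,1,1,1,1).

Boundary ∂_3: C_3 → C_2 sends each 3-simplex σ to the alternating sum Σ_i (−1)^i (σ with its i-th vertex removed). For instance
  ∂acde = cde − ade + ace − acd,
  ∂abcd = bcd − acd + abd − abc.
As a 10×5 matrix over Z this has rank 4, with invariant factors (1,1,1,1).

Reading off H_k = ker ∂_k / im ∂_{k+1}:

  H_0: rank C_0 − rank ∂_1 = 5 − 4 = 1, and the invariant factors of ∂_1 are all 1, so H_0 ≅ Z.
  H_1: rank ker ∂_1 − rank ∂_2 = (10 − 4) − 6 = 0, and the invariant factors of ∂_2 are all 1, so H_1 ≅ 0.
  H_2: rank ker ∂_2 − rank ∂_3 = (10 − 6) − 4 = 0, and the invariant factors of ∂_3 are all 1, so H_2 ≅ 0.
  H_3: rank ker ∂_3 − rank ∂_4 = (5 − 4) − 0 = 1, and there is no ∂_4, so H_3 ≅ Z.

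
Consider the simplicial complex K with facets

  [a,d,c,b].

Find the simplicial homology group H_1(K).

H_1 = 0.

Take the total order a < b < c < d on the vertex set. Then K (dimension 3) consists of the simplices:

  0-simplices (4): a, b, c, d
  1-simplices (6): ab, ac, ad, bc, bd, cd
  2-simplices (4): abc, abd, acd, bcd
  3-simplices (1): abcd

Hence C_0 ≅ Z^4, C_1 ≅ Z^6, C_2 ≅ Z^4, C_3 ≅ Z^1.

The boundary map ∂_1: C_1 → C_0 is given by ∂[p,q] = [q] − [p].
This gives a 4×6 integer matrix of rank 3; reducing to Smith normal form yields diagonal entries (1,1,1).

Boundary ∂_2: C_2 → C_1 acts by ∂[p,q,r] = [q,r] − [p,r] + [p,q]. For instance
  ∂abc = bc − ac + ab,
  ∂acd = cd − ad + ac.
As a 6×4 matrix over Z this has rank 3, with invariant factors (1,1,1).

∂_3: C_3 → C_2 sends each 3-simplex σ to the alternating sum Σ_i (−1)^i (σ with its i-th vertex removed). For instance
  ∂abcd = bcd − acd + abd − abc.
The 4×1 boundary matrix has rank 1 and Smith normal form diag(1).

Reading off H_k = ker ∂_k / im ∂_{k+1}:

  H_1: rank ker ∂_1 − rank ∂_2 = (6 − 3) − 3 = 0, and the invariant factors of ∂_2 are all 1, so H_1 ≅ 0.

(K is a triangulation of the 3-simplex.)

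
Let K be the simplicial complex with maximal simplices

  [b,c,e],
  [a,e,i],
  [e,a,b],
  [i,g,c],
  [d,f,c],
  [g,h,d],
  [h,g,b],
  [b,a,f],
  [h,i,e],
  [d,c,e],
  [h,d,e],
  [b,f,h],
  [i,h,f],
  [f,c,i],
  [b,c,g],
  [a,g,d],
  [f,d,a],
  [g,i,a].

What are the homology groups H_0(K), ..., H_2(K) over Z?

H_0 = Z,  H_1 = Z^2,  H_2 = Z.

We work with the vertex ordering a < b < c < d < e < f < g < h < i. The simplices of K, each written with vertices in increasing order, are:

  0-simplices (9): a, b, c, d, e, f, g, h, i
  1-simplices (27): ab, ad, ae, af, ag, ai, bc, be, bf, bg, bh, cd, ce, cf, cg, ci, de, df, dg, dh, eh, ei, fh, fi, gh, gi, hi
  2-simplices (18): abe, abf, adf, adg, aei, agi, bce, bcg, bfh, bgh, cde, cdf, cfi, cgi, deh, dgh, ehi, fhi

so the chain groups are C_0 ≅ Z^9, C_1 ≅ Z^27, C_2 ≅ Z^18.

Boundary ∂_1: C_1 → C_0 is given by ∂[p,q] = [q] − [p].
This gives a 9×27 integer matrix of rank 8; reducing to Smith normal form yields diagonal entries (1,1,1,1,1,1,1,1).

The boundary map ∂_2: C_2 → C_1 maps a triangle to the signed sum of its edges. For instance
  ∂adf = df − af + ad,
  ∂bcg = cg − bg + bc.
The resulting 27×18 matrix has rank 17, and its Smith normal form has invariant factors (1,1,1,1,1,1,1,1,1,1,1,1,1,1,1,1,1).

Now H_k = ker ∂_k / im ∂_{k+1}, so:

  H_0: rank C_0 − rank ∂_1 = 9 − 8 = 1, and the invariant factors of ∂_1 are all 1, so H_0 ≅ Z.
  H_1: rank ker ∂_1 − rank ∂_2 = (27 − 8) − 17 = 2, and the invariant factors of ∂_2 are all 1, so H_1 ≅ Z^2.
  H_2: rank ker ∂_2 − rank ∂_3 = (18 − 17) − 0 = 1, and there is no ∂_3, so H_2 ≅ Z.

(K is a triangulation of the torus T^2.)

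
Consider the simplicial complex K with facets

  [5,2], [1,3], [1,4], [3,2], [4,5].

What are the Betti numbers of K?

K has 5 vertices, 5 edges.
rank ∂_0 = 0, rank ∂_1 = 4 ⇒ b_0 = 5 − 0 − 4 = 1; all invariant factors of ∂_1 are 1 so no torsion. So H_0 ≅ Z.
rank ∂_1 = 4, rank ∂_2 = 0 ⇒ b_1 = 5 − 4 − 0 = 1. So H_1 ≅ Z.

b_0 = 1, b_1 = 1.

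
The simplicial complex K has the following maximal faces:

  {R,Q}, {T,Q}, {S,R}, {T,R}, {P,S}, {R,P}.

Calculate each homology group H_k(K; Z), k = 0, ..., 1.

Order the vertices as P < Q < R < S < T. Listing each simplex with vertices in this order, K has dimension 1 with simplices:

  0-simplices (5): P, Q, R, S, T
  1-simplices (6): PR, PS, QR, QT, RS, RT

so the chain groups are C_0 ≅ Z^5, C_1 ≅ Z^6.

The boundary map ∂_1: C_1 → C_0 is given by ∂[p,q] = [q] − [p]. For instance
  ∂PS = S − P.
The 5×6 boundary matrix has rank 4 and Smith normal form diag(1,1,1,1).

From H_k ≅ ker(∂_k) / im(∂_{k+1}) we obtain:

  H_0: rank C_0 − rank ∂_1 = 5 − 4 = 1, and the invariant factors of ∂_1 are all 1, so H_0 = Z.
  H_1: rank ker ∂_1 − rank ∂_2 = (6 − 4) − 0 = 2, and there is no ∂_2, so H_1 = Z^2.

(K is a triangulation of a wedge of 2 circles.)

H_0 ≅ Z,  H_1 ≅ Z^2.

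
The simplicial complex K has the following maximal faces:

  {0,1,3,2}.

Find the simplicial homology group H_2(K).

K has 4 vertices, 6 edges, 4 triangles, 1 3-simplex.
rank ∂_2 = 3, rank ∂_3 = 1 ⇒ b_2 = 4 − 3 − 1 = 0; all invariant factors of ∂_3 are 1 so no torsion. So H_2 ≅ 0.

H_2 = 0.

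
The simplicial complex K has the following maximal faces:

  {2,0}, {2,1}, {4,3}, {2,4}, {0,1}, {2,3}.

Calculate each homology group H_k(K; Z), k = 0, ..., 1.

Take the total order 0 < 1 < 2 < 3 < 4 on the vertex set. Then K (dimension 1) consists of the simplices:

  0-simplices (5): [0], [1], [2], [3], [4]
  1-simplices (6): [0,1], [0,2], [1,2], [2,3], [2,4], [3,4]

giving chain groups C_0 ≅ Z^5, C_1 ≅ Z^6.

∂_1: C_1 → C_0 sends each edge [p,q] (with p < q) to q − p. For instance
  ∂[2,4] = [4] − [2].
As a 5×6 matrix over Z this has rank 4, with invariant factors (1,1,1,1).

From H_k ≅ ker(∂_k) / im(∂_{k+1}) we obtain:

  H_0: rank C_0 − rank ∂_1 = 5 − 4 = 1, and the invariant factors of ∂_1 are all 1, so H_0 = Z.
  H_1: rank ker ∂_1 − rank ∂_2 = (6 − 4) − 0 = 2, and there is no ∂_2, so H_1 = Z^2.

As a check, the Euler characteristic is 5 − 6 = -1, which agrees with 1 − 2 = -1.
(K is a triangulation of a wedge of 2 circles.)

H_0 ≅ Z,  H_1 ≅ Z^2.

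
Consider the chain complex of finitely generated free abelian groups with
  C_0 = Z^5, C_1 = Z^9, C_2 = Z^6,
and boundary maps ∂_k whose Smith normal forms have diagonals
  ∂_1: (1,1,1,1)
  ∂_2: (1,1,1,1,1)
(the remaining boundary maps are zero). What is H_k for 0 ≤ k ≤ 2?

H_0 = Z,  H_1 = 0,  H_2 = Z.

H_0: b_0 = 5 − 0 − 4 = 1; torsion from ∂_1 factors > 1: none. So H_0 = Z.
H_1: b_1 = 9 − 4 − 5 = 0; torsion from ∂_2 factors > 1: none. So H_1 = 0.
H_2: b_2 = 6 − 5 − 0 = 1; torsion from ∂_3 factors > 1: none. So H_2 = Z.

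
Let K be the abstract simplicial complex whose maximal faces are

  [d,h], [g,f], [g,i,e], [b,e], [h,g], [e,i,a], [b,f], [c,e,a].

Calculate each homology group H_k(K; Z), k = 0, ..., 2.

H_0 ≅ Z,  H_1 ≅ Z,  H_2 = 0.

Take the total order a < b < c < d < e < f < g < h < i on the vertex set. Then K (dimension 2) consists of the simplices:

  0-simplices (9): a, b, c, d, e, f, g, h, i
  1-simplices (12): ac, ae, ai, be, bf, ce, dh, eg, ei, fg, gh, gi
  2-simplices (3): ace, aei, egi

Hence C_0 ≅ Z^9, C_1 ≅ Z^12, C_2 ≅ Z^3.

Boundary ∂_1: C_1 → C_0 maps an edge to its endpoints' difference, ∂[p,q] = q − p. For instance
  ∂ce = e − c.
The 9×12 boundary matrix has rank 8 and Smith normal form diag(1,1,1,1,1,1,1,1).

∂_2: C_2 → C_1 sends each 2-simplex [p,q,r] to [q,r] − [p,r] + [p,q]. For instance
  ∂ace = ce − ae + ac,
  ∂egi = gi − ei + eg.
The 12×3 boundary matrix has rank 3 and Smith normal form diag(1,1,1).

Computing H_k = (kernel of ∂_k) / (image of ∂_{k+1}):

  H_0: rank C_0 − rank ∂_1 = 9 − 8 = 1, and the invariant factors of ∂_1 are all 1, so H_0 = Z.
  H_1: rank ker ∂_1 − rank ∂_2 = (12 − 8) − 3 = 1, and the invariant factors of ∂_2 are all 1, so H_1 = Z.
  H_2: rank ker ∂_2 − rank ∂_3 = (3 − 3) − 0 = 0, and there is no ∂_3, so H_2 = 0.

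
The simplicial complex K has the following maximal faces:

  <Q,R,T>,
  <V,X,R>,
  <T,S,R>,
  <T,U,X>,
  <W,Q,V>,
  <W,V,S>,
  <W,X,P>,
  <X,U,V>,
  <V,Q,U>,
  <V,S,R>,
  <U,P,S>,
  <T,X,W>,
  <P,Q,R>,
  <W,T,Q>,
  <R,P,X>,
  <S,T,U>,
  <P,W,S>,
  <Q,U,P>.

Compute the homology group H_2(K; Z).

H_2 ≅ Z.

Order the vertices as P < Q < R < S < T < U < V < W < X. Listing each simplex with vertices in this order, K has dimension 2 with simplices:

  0-simplices (9): P, Q, R, S, T, U, V, W, X
  1-simplices (27): PQ, PR, PS, PU, PW, PX, QR, QT, QU, QV, QW, RS, RT, RV, RX, ST, SU, SV, SW, TU, TW, TX, UV, UX, VW, VX, WX
  2-simplices (18): PQR, PQU, PRX, PSU, PSW, PWX, QRT, QTW, QUV, QVW, RST, RSV, RVX, STU, SVW, TUX, TWX, UVX

giving chain groups C_0 ≅ Z^9, C_1 ≅ Z^27, C_2 ≅ Z^18.

The boundary map ∂_1: C_1 → C_0 sends each edge [p,q] (with p < q) to q − p. For instance
  ∂QV = V − Q.
As a 9×27 matrix over Z this has rank 8, with invariant factors (1,1,1,1,1,1,1,1).

∂_2: C_2 → C_1 acts by ∂[p,q,r] = [q,r] − [p,r] + [p,q]. For instance
  ∂PWX = WX − PX + PW,
  ∂STU = TU − SU + ST.
The 27×18 boundary matrix has rank 17 and Smith normal form diag(1,1,1,1,1,1,1,1,1,1,1,1,1,1,1,1,1).

From H_k ≅ ker(∂_k) / im(∂_{k+1}) we obtain:

  H_2: rank ker ∂_2 − rank ∂_3 = (18 − 17) − 0 = 1, and there is no ∂_3, so H_2 ≅ Z.

(K is a triangulation of the torus T^2.)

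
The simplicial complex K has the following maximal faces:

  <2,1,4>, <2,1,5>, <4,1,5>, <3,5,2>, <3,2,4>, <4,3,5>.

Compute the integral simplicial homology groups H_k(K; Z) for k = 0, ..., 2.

H_0 = Z,  H_1 = 0,  H_2 = Z.

We work with the vertex ordering 1 < 2 < 3 < 4 < 5. The simplices of K, each written with vertices in increasing order, are:

  0-simplices (5): [1], [2], [3], [4], [5]
  1-simplices (9): [1,2], [1,4], [1,5], [2,3], [2,4], [2,5], [3,4], [3,5], [4,5]
  2-simplices (6): [1,2,4], [1,2,5], [1,4,5], [2,3,4], [2,3,5], [3,4,5]

giving chain groups C_0 ≅ Z^5, C_1 ≅ Z^9, C_2 ≅ Z^6.

∂_1: C_1 → C_0 is given by ∂[p,q] = [q] − [p]. For instance
  ∂[3,4] = [4] − [3].
The resulting 5×9 matrix has rank 4, and its Smith normal form has invariant factors (1,1,1,1).

∂_2: C_2 → C_1 sends each 2-simplex [p,q,r] to [q,r] − [p,r] + [p,q]. For instance
  ∂[1,2,5] = [2,5] − [1,5] + [1,2],
  ∂[1,2,4] = [2,4] − [1,4] + [1,2].
The resulting 9×6 matrix has rank 5, and its Smith normal form has invariant factors (1,1,1,1,1).

Now H_k = ker ∂_k / im ∂_{k+1}, so:

  H_0: rank C_0 − rank ∂_1 = 5 − 4 = 1, and the invariant factors of ∂_1 are all 1, so H_0 ≅ Z.
  H_1: rank ker ∂_1 − rank ∂_2 = (9 − 4) − 5 = 0, and the invariant factors of ∂_2 are all 1, so H_1 ≅ 0.
  H_2: rank ker ∂_2 − rank ∂_3 = (6 − 5) − 0 = 1, and there is no ∂_3, so H_2 ≅ Z.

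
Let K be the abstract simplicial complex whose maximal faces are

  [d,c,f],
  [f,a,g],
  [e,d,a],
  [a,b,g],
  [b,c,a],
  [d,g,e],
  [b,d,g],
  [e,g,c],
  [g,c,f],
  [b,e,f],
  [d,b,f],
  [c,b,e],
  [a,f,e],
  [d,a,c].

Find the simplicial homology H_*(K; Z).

H_0 ≅ Z,  H_1 ≅ Z^2,  H_2 ≅ Z.

Fix the vertex order a < b < c < d < e < f < g and write every simplex with vertices in increasing order. Then dim K = 2 and the simplices of K are:

  0-simplices (7): a, b, c, d, e, f, g
  1-simplices (21): ab, ac, ad, ae, af, ag, bc, bd, be, bf, bg, cd, ce, cf, cg, de, df, dg, ef, eg, fg
  2-simplices (14): abc, abg, acd, ade, aef, afg, bce, bdf, bdg, bef, cdf, ceg, cfg, deg

Hence C_0 ≅ Z^7, C_1 ≅ Z^21, C_2 ≅ Z^14.

The boundary map ∂_1: C_1 → C_0 is given by ∂[p,q] = [q] − [p]. For instance
  ∂bg = g − b.
This gives a 7×21 integer matrix of rank 6; reducing to Smith normal form yields diagonal entries (1,1,1,1,1,1).

The boundary map ∂_2: C_2 → C_1 maps a triangle to the signed sum of its edges. For instance
  ∂bef = ef − bf + be,
  ∂bdf = df − bf + bd.
The 21×14 boundary matrix has rank 13 and Smith normal form diag(1,1,1,1,1,1,1,1,1,1,1,1,1).

Reading off H_k = ker ∂_k / im ∂_{k+1}:

  H_0: rank C_0 − rank ∂_1 = 7 − 6 = 1, and the invariant factors of ∂_1 are all 1, so H_0 ≅ Z.
  H_1: rank ker ∂_1 − rank ∂_2 = (21 − 6) − 13 = 2, and the invariant factors of ∂_2 are all 1, so H_1 ≅ Z^2.
  H_2: rank ker ∂_2 − rank ∂_3 = (14 − 13) − 0 = 1, and there is no ∂_3, so H_2 ≅ Z.

(K is a triangulation of the torus T^2.)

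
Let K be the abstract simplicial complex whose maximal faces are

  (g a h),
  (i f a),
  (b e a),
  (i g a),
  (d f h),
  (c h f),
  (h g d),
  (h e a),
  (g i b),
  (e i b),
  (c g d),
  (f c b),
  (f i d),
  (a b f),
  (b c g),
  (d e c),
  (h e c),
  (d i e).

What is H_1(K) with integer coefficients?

Fix the vertex order a < b < c < d < e < f < g < h < i and write every simplex with vertices in increasing order. Then dim K = 2 and the simplices of K are:

  0-simplices (9): a, b, c, d, e, f, g, h, i
  1-simplices (27): ab, ae, af, ag, ah, ai, bc, be, bf, bg, bi, cd, ce, cf, cg, ch, de, df, dg, dh, di, eh, ei, fh, fi, gh, gi
  2-simplices (18): abe, abf, aeh, afi, agh, agi, bcf, bcg, bei, bgi, cde, cdg, ceh, cfh, dei, dfh, dfi, dgh

giving chain groups C_0 ≅ Z^9, C_1 ≅ Z^27, C_2 ≅ Z^18.

∂_1: C_1 → C_0 maps an edge to its endpoints' difference, ∂[p,q] = q − p.
As a 9×27 matrix over Z this has rank 8, with invariant factors (1,1,1,1,1,1,1,1).

∂_2: C_2 → C_1 maps a triangle to the signed sum of its edges. For instance
  ∂abe = be − ae + ab,
  ∂dei = ei − di + de.
As a 27×18 matrix over Z this has rank 18, with invariant factors (1,1,1,1,1,1,1,1,1,1,1,1,1,1,1,1,1,2).

Reading off H_k = ker ∂_k / im ∂_{k+1}:

  H_1: rank ker ∂_1 − rank ∂_2 = (27 − 8) − 18 = 1, and ∂_2 has invariant factor 2 > 1, so H_1 ≅ Z × Z/2.

(K is a triangulation of the Klein bottle.)

H_1 ≅ Z × Z/2.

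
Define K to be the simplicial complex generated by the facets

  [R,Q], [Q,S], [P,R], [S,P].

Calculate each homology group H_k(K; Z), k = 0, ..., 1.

We work with the vertex ordering P < Q < R < S. The simplices of K, each written with vertices in increasing order, are:

  0-simplices (4): P, Q, R, S
  1-simplices (4): PR, PS, QR, QS

Hence C_0 ≅ Z^4, C_1 ≅ Z^4.

The boundary map ∂_1: C_1 → C_0 is given by ∂[p,q] = [q] − [p]. For instance
  ∂PR = R − P.
This gives a 4×4 integer matrix of rank 3; reducing to Smith normal form yields diagonal entries (1,1,1).

From H_k ≅ ker(∂_k) / im(∂_{k+1}) we obtain:

  H_0: rank C_0 − rank ∂_1 = 4 − 3 = 1, and the invariant factors of ∂_1 are all 1, so H_0 ≅ Z.
  H_1: rank ker ∂_1 − rank ∂_2 = (4 − 3) − 0 = 1, and there is no ∂_2, so H_1 ≅ Z.

As a check, the Euler characteristic is 4 − 4 = 0, which agrees with 1 − 1 = 0.

H_0 ≅ Z,  H_1 ≅ Z.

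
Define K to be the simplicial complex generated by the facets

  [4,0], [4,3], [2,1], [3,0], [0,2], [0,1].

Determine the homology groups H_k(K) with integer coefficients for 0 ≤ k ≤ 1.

H_0 ≅ Z,  H_1 ≅ Z^2.

Fix the vertex order 0 < 1 < 2 < 3 < 4 and write every simplex with vertices in increasing order. Then dim K = 1 and the simplices of K are:

  0-simplices (5): [0], [1], [2], [3], [4]
  1-simplices (6): [0,1], [0,2], [0,3], [0,4], [1,2], [3,4]

giving chain groups C_0 ≅ Z^5, C_1 ≅ Z^6.

Boundary ∂_1: C_1 → C_0 maps an edge to its endpoints' difference, ∂[p,q] = q − p.
The resulting 5×6 matrix has rank 4, and its Smith normal form has invariant factors (1,1,1,1).

Now H_k = ker ∂_k / im ∂_{k+1}, so:

  H_0: rank C_0 − rank ∂_1 = 5 − 4 = 1, and the invariant factors of ∂_1 are all 1, so H_0 = Z.
  H_1: rank ker ∂_1 − rank ∂_2 = (6 − 4) − 0 = 2, and there is no ∂_2, so H_1 = Z^2.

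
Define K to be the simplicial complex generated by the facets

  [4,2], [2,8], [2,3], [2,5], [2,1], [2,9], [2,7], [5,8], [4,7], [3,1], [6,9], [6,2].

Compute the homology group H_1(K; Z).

H_1 = Z^4.

Order the vertices as 1 < 2 < 3 < 4 < 5 < 6 < 7 < 8 < 9. Listing each simplex with vertices in this order, K has dimension 1 with simplices:

  0-simplices (9): [1], [2], [3], [4], [5], [6], [7], [8], [9]
  1-simplices (12): [1,2], [1,3], [2,3], [2,4], [2,5], [2,6], [2,7], [2,8], [2,9], [4,7], [5,8], [6,9]

giving chain groups C_0 ≅ Z^9, C_1 ≅ Z^12.

∂_1: C_1 → C_0 is given by ∂[p,q] = [q] − [p].
This gives a 9×12 integer matrix of rank 8; reducing to Smith normal form yields diagonal entries (1,1,1,1,1,1,1,1).

Now H_k = ker ∂_k / im ∂_{k+1}, so:

  H_1: rank ker ∂_1 − rank ∂_2 = (12 − 8) − 0 = 4, and there is no ∂_2, so H_1 ≅ Z^4.

(K is a triangulation of a wedge of 4 circles.)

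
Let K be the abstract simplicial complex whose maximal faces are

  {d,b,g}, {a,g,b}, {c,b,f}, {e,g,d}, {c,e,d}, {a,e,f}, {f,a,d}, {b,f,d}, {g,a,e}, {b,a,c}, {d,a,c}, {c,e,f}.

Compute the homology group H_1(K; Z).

H_1 = Z_2.

Order the vertices as a < b < c < d < e < f < g. Listing each simplex with vertices in this order, K has dimension 2 with simplices:

  0-simplices (7): a, b, c, d, e, f, g
  1-simplices (18): ab, ac, ad, ae, af, ag, bc, bd, bf, bg, cd, ce, cf, de, df, dg, ef, eg
  2-simplices (12): abc, abg, acd, adf, aef, aeg, bcf, bdf, bdg, cde, cef, deg

Hence C_0 ≅ Z^7, C_1 ≅ Z^18, C_2 ≅ Z^12.

The boundary map ∂_1: C_1 → C_0 is given by ∂[p,q] = [q] − [p]. For instance
  ∂ag = g − a.
This gives a 7×18 integer matrix of rank 6; reducing to Smith normal form yields diagonal entries (1,1,1,1,1,1).

∂_2: C_2 → C_1 acts by ∂[p,q,r] = [q,r] − [p,r] + [p,q]. For instance
  ∂abc = bc − ac + ab,
  ∂bdf = df − bf + bd.
This gives a 18×12 integer matrix of rank 12; reducing to Smith normal form yields diagonal entries (1,1,1,1,1,1,1,1,1,1,1,2).

Now H_k = ker ∂_k / im ∂_{k+1}, so:

  H_1: rank ker ∂_1 − rank ∂_2 = (18 − 6) − 12 = 0, and ∂_2 has invariant factor 2 > 1, so H_1 ≅ Z_2.

(K is a triangulation of the real projective plane RP^2.)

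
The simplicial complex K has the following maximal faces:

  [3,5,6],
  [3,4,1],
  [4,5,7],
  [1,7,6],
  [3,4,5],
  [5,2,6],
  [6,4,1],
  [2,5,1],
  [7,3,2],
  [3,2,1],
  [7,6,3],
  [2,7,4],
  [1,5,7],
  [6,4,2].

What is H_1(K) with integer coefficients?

Order the vertices as 1 < 2 < 3 < 4 < 5 < 6 < 7. Listing each simplex with vertices in this order, K has dimension 2 with simplices:

  0-simplices (7): [1], [2], [3], [4], [5], [6], [7]
  1-simplices (21): [1,2], [1,3], [1,4], [1,5], [1,6], [1,7], [2,3], [2,4], [2,5], [2,6], [2,7], [3,4], [3,5], [3,6], [3,7], [4,5], [4,6], [4,7], [5,6], [5,7], [6,7]
  2-simplices (14): [1,2,3], [1,2,5], [1,3,4], [1,4,6], [1,5,7], [1,6,7], [2,3,7], [2,4,6], [2,4,7], [2,5,6], [3,4,5], [3,5,6], [3,6,7], [4,5,7]

Hence C_0 ≅ Z^7, C_1 ≅ Z^21, C_2 ≅ Z^14.

∂_1: C_1 → C_0 is given by ∂[p,q] = [q] − [p].
The resulting 7×21 matrix has rank 6, and its Smith normal form has invariant factors (1,1,1,1,1,1).

The boundary map ∂_2: C_2 → C_1 maps a triangle to the signed sum of its edges. For instance
  ∂[4,5,7] = [5,7] − [4,7] + [4,5],
  ∂[1,5,7] = [5,7] − [1,7] + [1,5].
The 21×14 boundary matrix has rank 13 and Smith normal form diag(1,1,1,1,1,1,1,1,1,1,1,1,1).

Reading off H_k = ker ∂_k / im ∂_{k+1}:

  H_1: rank ker ∂_1 − rank ∂_2 = (21 − 6) − 13 = 2, and the invariant factors of ∂_2 are all 1, so H_1 ≅ Z^2.

H_1 ≅ Z^2.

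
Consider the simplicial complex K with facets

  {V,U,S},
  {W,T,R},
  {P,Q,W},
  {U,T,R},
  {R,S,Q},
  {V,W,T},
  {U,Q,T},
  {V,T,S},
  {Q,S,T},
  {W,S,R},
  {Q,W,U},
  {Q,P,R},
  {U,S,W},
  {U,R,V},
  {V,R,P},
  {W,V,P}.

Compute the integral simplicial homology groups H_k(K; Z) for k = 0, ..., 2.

K has 8 vertices, 24 edges, 16 triangles.
rank ∂_0 = 0, rank ∂_1 = 7 ⇒ b_0 = 8 − 0 − 7 = 1; all invariant factors of ∂_1 are 1 so no torsion. So H_0 ≅ Z.
rank ∂_1 = 7, rank ∂_2 = 15 ⇒ b_1 = 24 − 7 − 15 = 2; all invariant factors of ∂_2 are 1 so no torsion. So H_1 ≅ Z^2.
rank ∂_2 = 15, rank ∂_3 = 0 ⇒ b_2 = 16 − 15 − 0 = 1. So H_2 ≅ Z.

H_0 = Z,  H_1 = Z^2,  H_2 = Z.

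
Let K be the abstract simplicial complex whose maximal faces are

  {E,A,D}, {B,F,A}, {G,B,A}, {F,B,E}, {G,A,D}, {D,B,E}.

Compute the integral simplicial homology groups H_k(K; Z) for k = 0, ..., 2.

H_0 = Z,  H_1 = Z,  H_2 = 0.

Order the vertices as A < B < D < E < F < G. Listing each simplex with vertices in this order, K has dimension 2 with simplices:

  0-simplices (6): A, B, D, E, F, G
  1-simplices (12): AB, AD, AE, AF, AG, BD, BE, BF, BG, DE, DG, EF
  2-simplices (6): ABF, ABG, ADE, ADG, BDE, BEF

giving chain groups C_0 ≅ Z^6, C_1 ≅ Z^12, C_2 ≅ Z^6.

The boundary map ∂_1: C_1 → C_0 sends each edge [p,q] (with p < q) to q − p.
This gives a 6×12 integer matrix of rank 5; reducing to Smith normal form yields diagonal entries (1,1,1,1,1).

∂_2: C_2 → C_1 acts by ∂[p,q,r] = [q,r] − [p,r] + [p,q]. For instance
  ∂ABF = BF − AF + AB,
  ∂ADE = DE − AE + AD.
The resulting 12×6 matrix has rank 6, and its Smith normal form has invariant factors (1,1,1,1,1,1).

Reading off H_k = ker ∂_k / im ∂_{k+1}:

  H_0: rank C_0 − rank ∂_1 = 6 − 5 = 1, and the invariant factors of ∂_1 are all 1, so H_0 ≅ Z.
  H_1: rank ker ∂_1 − rank ∂_2 = (12 − 5) − 6 = 1, and the invariant factors of ∂_2 are all 1, so H_1 ≅ Z.
  H_2: rank ker ∂_2 − rank ∂_3 = (6 − 6) − 0 = 0, and there is no ∂_3, so H_2 ≅ 0.

As a check, the Euler characteristic is 6 − 12 + 6 = 0, which agrees with 1 − 1 + 0 = 0.
(K is a triangulation of the cylinder S^1 x I.)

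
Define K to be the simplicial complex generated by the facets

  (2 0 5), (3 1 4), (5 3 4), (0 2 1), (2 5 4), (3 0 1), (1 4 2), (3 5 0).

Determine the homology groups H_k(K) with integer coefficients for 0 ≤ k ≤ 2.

H_0 ≅ Z,  H_1 = 0,  H_2 ≅ Z.

Order the vertices as 0 < 1 < 2 < 3 < 4 < 5. Listing each simplex with vertices in this order, K has dimension 2 with simplices:

  0-simplices (6): [0], [1], [2], [3], [4], [5]
  1-simplices (12): [0,1], [0,2], [0,3], [0,5], [1,2], [1,3], [1,4], [2,4], [2,5], [3,4], [3,5], [4,5]
  2-simplices (8): [0,1,2], [0,1,3], [0,2,5], [0,3,5], [1,2,4], [1,3,4], [2,4,5], [3,4,5]

so the chain groups are C_0 ≅ Z^6, C_1 ≅ Z^12, C_2 ≅ Z^8.

The boundary map ∂_1: C_1 → C_0 is given by ∂[p,q] = [q] − [p]. For instance
  ∂[0,1] = [1] − [0].
As a 6×12 matrix over Z this has rank 5, with invariant factors (1,1,1,1,1).

The boundary map ∂_2: C_2 → C_1 maps a triangle to the signed sum of its edges. For instance
  ∂[0,2,5] = [2,5] − [0,5] + [0,2],
  ∂[0,1,3] = [1,3] − [0,3] + [0,1].
This gives a 12×8 integer matrix of rank 7; reducing to Smith normal form yields diagonal entries (1,1,1,1,1,1,1).

Now H_k = ker ∂_k / im ∂_{k+1}, so:

  H_0: rank C_0 − rank ∂_1 = 6 − 5 = 1, and the invariant factors of ∂_1 are all 1, so H_0 ≅ Z.
  H_1: rank ker ∂_1 − rank ∂_2 = (12 − 5) − 7 = 0, and the invariant factors of ∂_2 are all 1, so H_1 ≅ 0.
  H_2: rank ker ∂_2 − rank ∂_3 = (8 − 7) − 0 = 1, and there is no ∂_3, so H_2 ≅ Z.

(K is a triangulation of the 2-sphere S^2.)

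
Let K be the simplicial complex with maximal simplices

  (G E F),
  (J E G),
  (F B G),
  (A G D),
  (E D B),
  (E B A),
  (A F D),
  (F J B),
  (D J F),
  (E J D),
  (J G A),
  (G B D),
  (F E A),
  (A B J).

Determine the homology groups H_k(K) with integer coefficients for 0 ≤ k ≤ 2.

Fix the vertex order A < B < D < E < F < G < J and write every simplex with vertices in increasing order. Then dim K = 2 and the simplices of K are:

  0-simplices (7): A, B, D, E, F, G, J
  1-simplices (21): AB, AD, AE, AF, AG, AJ, BD, BE, BF, BG, BJ, DE, DF, DG, DJ, EF, EG, EJ, FG, FJ, GJ
  2-simplices (14): ABE, ABJ, ADF, ADG, AEF, AGJ, BDE, BDG, BFG, BFJ, DEJ, DFJ, EFG, EGJ

giving chain groups C_0 ≅ Z^7, C_1 ≅ Z^21, C_2 ≅ Z^14.

Boundary ∂_1: C_1 → C_0 sends each edge [p,q] (with p < q) to q − p.
The 7×21 boundary matrix has rank 6 and Smith normal form diag(1,1,1,1,1,1).

Boundary ∂_2: C_2 → C_1 maps a triangle to the signed sum of its edges. For instance
  ∂ABJ = BJ − AJ + AB,
  ∂BDG = DG − BG + BD.
This gives a 21×14 integer matrix of rank 13; reducing to Smith normal form yields diagonal entries (1,1,1,1,1,1,1,1,1,1,1,1,1).

Reading off H_k = ker ∂_k / im ∂_{k+1}:

  H_0: rank C_0 − rank ∂_1 = 7 − 6 = 1, and the invariant factors of ∂_1 are all 1, so H_0 = Z.
  H_1: rank ker ∂_1 − rank ∂_2 = (21 − 6) − 13 = 2, and the invariant factors of ∂_2 are all 1, so H_1 = Z^2.
  H_2: rank ker ∂_2 − rank ∂_3 = (14 − 13) − 0 = 1, and there is no ∂_3, so H_2 = Z.

As a check, the Euler characteristic is 7 − 21 + 14 = 0, which agrees with 1 − 2 + 1 = 0.

H_0 ≅ Z,  H_1 ≅ Z^2,  H_2 ≅ Z.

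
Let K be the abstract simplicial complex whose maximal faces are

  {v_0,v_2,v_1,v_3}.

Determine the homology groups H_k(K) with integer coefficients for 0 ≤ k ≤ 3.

H_0 = Z,  H_1 = 0,  H_2 = 0,  H_3 = 0.

Order the vertices as v_0 < v_1 < v_2 < v_3. Listing each simplex with vertices in this order, K has dimension 3 with simplices:

  0-simplices (4): [v_0], [v_1], [v_2], [v_3]
  1-simplices (6): [v_0,v_1], [v_0,v_2], [v_0,v_3], [v_1,v_2], [v_1,v_3], [v_2,v_3]
  2-simplices (4): [v_0,v_1,v_2], [v_0,v_1,v_3], [v_0,v_2,v_3], [v_1,v_2,v_3]
  3-simplices (1): [v_0,v_1,v_2,v_3]

giving chain groups C_0 ≅ Z^4, C_1 ≅ Z^6, C_2 ≅ Z^4, C_3 ≅ Z^1.

∂_1: C_1 → C_0 maps an edge to its endpoints' difference, ∂[p,q] = q − p. For instance
  ∂[v_1,v_3] = [v_3] − [v_1].
This gives a 4×6 integer matrix of rank 3; reducing to Smith normal form yields diagonal entries (1,1,1).

Boundary ∂_2: C_2 → C_1 sends each 2-simplex [p,q,r] to [q,r] − [p,r] + [p,q]. For instance
  ∂[v_0,v_2,v_3] = [v_2,v_3] − [v_0,v_3] + [v_0,v_2],
  ∂[v_1,v_2,v_3] = [v_2,v_3] − [v_1,v_3] + [v_1,v_2].
As a 6×4 matrix over Z this has rank 3, with invariant factors (1,1,1).

∂_3: C_3 → C_2 sends each 3-simplex σ to the alternating sum Σ_i (−1)^i (σ with its i-th vertex removed). For instance
  ∂[v_0,v_1,v_2,v_3] = [v_1,v_2,v_3] − [v_0,v_2,v_3] + [v_0,v_1,v_3] − [v_0,v_1,v_2].
The 4×1 boundary matrix has rank 1 and Smith normal form diag(1).

Reading off H_k = ker ∂_k / im ∂_{k+1}:

  H_0: rank C_0 − rank ∂_1 = 4 − 3 = 1, and the invariant factors of ∂_1 are all 1, so H_0 ≅ Z.
  H_1: rank ker ∂_1 − rank ∂_2 = (6 − 3) − 3 = 0, and the invariant factors of ∂_2 are all 1, so H_1 ≅ 0.
  H_2: rank ker ∂_2 − rank ∂_3 = (4 − 3) − 1 = 0, and the invariant factors of ∂_3 are all 1, so H_2 ≅ 0.
  H_3: rank ker ∂_3 − rank ∂_4 = (1 − 1) − 0 = 0, and there is no ∂_4, so H_3 ≅ 0.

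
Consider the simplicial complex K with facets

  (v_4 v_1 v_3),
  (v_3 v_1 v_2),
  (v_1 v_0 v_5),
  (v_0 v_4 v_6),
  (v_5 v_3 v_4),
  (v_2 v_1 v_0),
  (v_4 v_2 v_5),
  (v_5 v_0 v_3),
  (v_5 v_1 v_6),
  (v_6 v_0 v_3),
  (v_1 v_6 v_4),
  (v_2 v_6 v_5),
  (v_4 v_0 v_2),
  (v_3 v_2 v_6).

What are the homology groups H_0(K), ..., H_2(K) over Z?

H_0 = Z,  H_1 = Z^2,  H_2 = Z.

Order the vertices as v_0 < v_1 < v_2 < v_3 < v_4 < v_5 < v_6. Listing each simplex with vertices in this order, K has dimension 2 with simplices:

  0-simplices (7): [v_0], [v_1], [v_2], [v_3], [v_4], [v_5], [v_6]
  1-simplices (21): (21 of them)
  2-simplices (14): (14 of them)

so the chain groups are C_0 ≅ Z^7, C_1 ≅ Z^21, C_2 ≅ Z^14.

∂_1: C_1 → C_0 is given by ∂[p,q] = [q] − [p].
This gives a 7×21 integer matrix of rank 6; reducing to Smith normal form yields diagonal entries (1,1,1,1,1,1).

∂_2: C_2 → C_1 maps a triangle to the signed sum of its edges. For instance
  ∂[v_1,v_5,v_6] = [v_5,v_6] − [v_1,v_6] + [v_1,v_5],
  ∂[v_0,v_2,v_4] = [v_2,v_4] − [v_0,v_4] + [v_0,v_2].
The 21×14 boundary matrix has rank 13 and Smith normal form diag(1,1,1,1,1,1,1,1,1,1,1,1,1).

Computing H_k = (kernel of ∂_k) / (image of ∂_{k+1}):

  H_0: rank C_0 − rank ∂_1 = 7 − 6 = 1, and the invariant factors of ∂_1 are all 1, so H_0 = Z.
  H_1: rank ker ∂_1 − rank ∂_2 = (21 − 6) − 13 = 2, and the invariant factors of ∂_2 are all 1, so H_1 = Z^2.
  H_2: rank ker ∂_2 − rank ∂_3 = (14 − 13) − 0 = 1, and there is no ∂_3, so H_2 = Z.

(K is a triangulation of the torus T^2.)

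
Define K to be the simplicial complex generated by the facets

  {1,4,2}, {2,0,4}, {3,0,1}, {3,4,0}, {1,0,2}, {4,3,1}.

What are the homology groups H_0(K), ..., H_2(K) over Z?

Fix the vertex order 0 < 1 < 2 < 3 < 4 and write every simplex with vertices in increasing order. Then dim K = 2 and the simplices of K are:

  0-simplices (5): [0], [1], [2], [3], [4]
  1-simplices (9): [0,1], [0,2], [0,3], [0,4], [1,2], [1,3], [1,4], [2,4], [3,4]
  2-simplices (6): [0,1,2], [0,1,3], [0,2,4], [0,3,4], [1,2,4], [1,3,4]

Hence C_0 ≅ Z^5, C_1 ≅ Z^9, C_2 ≅ Z^6.

∂_1: C_1 → C_0 maps an edge to its endpoints' difference, ∂[p,q] = q − p. For instance
  ∂[3,4] = [4] − [3].
As a 5×9 matrix over Z this has rank 4, with invariant factors (1,1,1,1).

∂_2: C_2 → C_1 maps a triangle to the signed sum of its edges. For instance
  ∂[0,1,3] = [1,3] − [0,3] + [0,1],
  ∂[1,3,4] = [3,4] − [1,4] + [1,3].
The 9×6 boundary matrix has rank 5 and Smith normal form diag(1,1,1,1,1).

Now H_k = ker ∂_k / im ∂_{k+1}, so:

  H_0: rank C_0 − rank ∂_1 = 5 − 4 = 1, and the invariant factors of ∂_1 are all 1, so H_0 = Z.
  H_1: rank ker ∂_1 − rank ∂_2 = (9 − 4) − 5 = 0, and the invariant factors of ∂_2 are all 1, so H_1 = 0.
  H_2: rank ker ∂_2 − rank ∂_3 = (6 − 5) − 0 = 1, and there is no ∂_3, so H_2 = Z.

H_0 ≅ Z,  H_1 = 0,  H_2 ≅ Z.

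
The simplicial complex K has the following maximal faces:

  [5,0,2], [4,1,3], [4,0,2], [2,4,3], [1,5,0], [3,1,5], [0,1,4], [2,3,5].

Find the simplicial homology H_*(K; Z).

Take the total order 0 < 1 < 2 < 3 < 4 < 5 on the vertex set. Then K (dimension 2) consists of the simplices:

  0-simplices (6): [0], [1], [2], [3], [4], [5]
  1-simplices (12): [0,1], [0,2], [0,4], [0,5], [1,3], [1,4], [1,5], [2,3], [2,4], [2,5], [3,4], [3,5]
  2-simplices (8): [0,1,4], [0,1,5], [0,2,4], [0,2,5], [1,3,4], [1,3,5], [2,3,4], [2,3,5]

so the chain groups are C_0 ≅ Z^6, C_1 ≅ Z^12, C_2 ≅ Z^8.

The boundary map ∂_1: C_1 → C_0 is given by ∂[p,q] = [q] − [p]. For instance
  ∂[1,5] = [5] − [1].
This gives a 6×12 integer matrix of rank 5; reducing to Smith normal form yields diagonal entries (1,1,1,1,1).

The boundary map ∂_2: C_2 → C_1 sends each 2-simplex [p,q,r] to [q,r] − [p,r] + [p,q]. For instance
  ∂[0,2,4] = [2,4] − [0,4] + [0,2],
  ∂[0,1,4] = [1,4] − [0,4] + [0,1].
As a 12×8 matrix over Z this has rank 7, with invariant factors (1,1,1,1,1,1,1).

From H_k ≅ ker(∂_k) / im(∂_{k+1}) we obtain:

  H_0: rank C_0 − rank ∂_1 = 6 − 5 = 1, and the invariant factors of ∂_1 are all 1, so H_0 ≅ Z.
  H_1: rank ker ∂_1 − rank ∂_2 = (12 − 5) − 7 = 0, and the invariant factors of ∂_2 are all 1, so H_1 ≅ 0.
  H_2: rank ker ∂_2 − rank ∂_3 = (8 − 7) − 0 = 1, and there is no ∂_3, so H_2 ≅ Z.

H_0 ≅ Z,  H_1 = 0,  H_2 ≅ Z.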